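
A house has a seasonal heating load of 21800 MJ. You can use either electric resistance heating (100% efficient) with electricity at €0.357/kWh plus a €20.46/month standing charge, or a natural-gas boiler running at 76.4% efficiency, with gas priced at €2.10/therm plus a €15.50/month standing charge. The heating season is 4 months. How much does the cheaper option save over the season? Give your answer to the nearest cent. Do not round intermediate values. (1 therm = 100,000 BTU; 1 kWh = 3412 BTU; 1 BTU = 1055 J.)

€1613.90

Heat load = 21800 MJ = 21,800,000,000 J / 1055 = 20,663,507 BTU
Gas: input = 20,663,507 / 0.764 = 27,046,475 BTU = 270.5 therm → 270.5 × €2.10 = €567.98; + 4 × €15.50 standing = €629.98
Electric: 20,663,507 BTU / 3412 = 6,056 kWh → × €0.357 = €2,162.04; + 4 × €20.46 standing = €2,243.88
Difference = |€629.98 − €2,243.88| = €1,613.90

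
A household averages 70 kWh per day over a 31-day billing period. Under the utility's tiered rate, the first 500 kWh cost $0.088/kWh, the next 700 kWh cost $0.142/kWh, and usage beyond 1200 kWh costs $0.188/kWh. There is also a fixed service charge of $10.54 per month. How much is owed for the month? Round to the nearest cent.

Usage = 70 kWh/day × 31 days = 2170 kWh
First 500 kWh × $0.088 = $44.00
Next 700 kWh × $0.142 = $99.40
Remaining 970 kWh × $0.188 = $182.36
Energy charge = $325.76; + service $10.54 = $336.30

$336.30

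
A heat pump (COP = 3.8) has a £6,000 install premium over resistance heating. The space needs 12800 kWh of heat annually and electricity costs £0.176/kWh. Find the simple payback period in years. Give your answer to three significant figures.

3.61 years

Resistance: 12800 kWh × £0.176 = £2,252.80/yr
Heat pump: 12800 / 3.8 = 3368 kWh in → × £0.176 = £592.84/yr
Annual savings = £1,659.96
Payback = £6,000 / £1,659.96 = 3.61 years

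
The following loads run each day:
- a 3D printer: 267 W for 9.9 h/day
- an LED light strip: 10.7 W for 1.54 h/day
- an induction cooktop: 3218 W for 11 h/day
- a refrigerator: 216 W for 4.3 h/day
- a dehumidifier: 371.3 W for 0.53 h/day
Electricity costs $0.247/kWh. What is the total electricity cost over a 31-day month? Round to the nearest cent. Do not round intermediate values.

$300.03

3D printer: 267 W × 9.9 h × 31 d = 81,942 Wh = 81.94 kWh
LED light strip: 10.7 W × 1.54 h × 31 d = 511 Wh = 0.5108 kWh
induction cooktop: 3218 W × 11 h × 31 d = 1,097,338 Wh = 1,097 kWh
refrigerator: 216 W × 4.3 h × 31 d = 28,793 Wh = 28.79 kWh
dehumidifier: 371.3 W × 0.53 h × 31 d = 6,100 Wh = 6.1 kWh
Total energy = 81.94 + 0.5108 + 1,097 + 28.79 + 6.1 = 1,215 kWh
Cost = 1,215 kWh × $0.247 = $300.03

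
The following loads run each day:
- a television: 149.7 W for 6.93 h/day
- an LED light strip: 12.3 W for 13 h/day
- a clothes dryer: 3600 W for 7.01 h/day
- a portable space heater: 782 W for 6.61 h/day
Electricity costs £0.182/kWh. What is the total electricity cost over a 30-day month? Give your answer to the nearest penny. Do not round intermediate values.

television: 149.7 W × 6.93 h × 30 d = 31,123 Wh = 31.12 kWh
LED light strip: 12.3 W × 13 h × 30 d = 4,797 Wh = 4.797 kWh
clothes dryer: 3600 W × 7.01 h × 30 d = 757,080 Wh = 757.1 kWh
portable space heater: 782 W × 6.61 h × 30 d = 155,071 Wh = 155.1 kWh
Total energy = 31.12 + 4.797 + 757.1 + 155.1 = 948.1 kWh
Cost = 948.1 kWh × £0.182 = £172.55

£172.55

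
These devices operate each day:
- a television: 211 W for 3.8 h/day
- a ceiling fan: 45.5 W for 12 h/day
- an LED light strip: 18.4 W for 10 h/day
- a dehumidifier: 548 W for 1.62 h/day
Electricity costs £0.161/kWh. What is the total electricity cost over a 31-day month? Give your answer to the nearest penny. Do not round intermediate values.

television: 211 W × 3.8 h × 31 d = 24,856 Wh = 24.86 kWh
ceiling fan: 45.5 W × 12 h × 31 d = 16,926 Wh = 16.93 kWh
LED light strip: 18.4 W × 10 h × 31 d = 5,704 Wh = 5.704 kWh
dehumidifier: 548 W × 1.62 h × 31 d = 27,521 Wh = 27.52 kWh
Total energy = 24.86 + 16.93 + 5.704 + 27.52 = 75.01 kWh
Cost = 75.01 kWh × £0.161 = £12.08

£12.08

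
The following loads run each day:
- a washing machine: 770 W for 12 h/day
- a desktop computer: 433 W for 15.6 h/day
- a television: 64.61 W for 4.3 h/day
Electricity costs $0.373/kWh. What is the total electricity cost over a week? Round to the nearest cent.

$42.49

washing machine: 770 W × 12 h × 7 d = 64,680 Wh = 64.68 kWh
desktop computer: 433 W × 15.6 h × 7 d = 47,284 Wh = 47.28 kWh
television: 64.61 W × 4.3 h × 7 d = 1,945 Wh = 1.945 kWh
Total energy = 64.68 + 47.28 + 1.945 = 113.9 kWh
Cost = 113.9 kWh × $0.373 = $42.49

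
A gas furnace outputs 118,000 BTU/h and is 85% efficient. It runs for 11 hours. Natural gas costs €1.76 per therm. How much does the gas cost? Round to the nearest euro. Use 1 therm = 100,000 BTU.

€27

Heat delivered = 118,000 BTU/h × 11 h = 1,298,000 BTU
Gas input = 1,298,000 / 0.85 = 1,527,059 BTU
= 1,527,059 / 100,000 = 15.27 therm
Cost = 15.27 × €1.76/therm = €26.88 ≈ €27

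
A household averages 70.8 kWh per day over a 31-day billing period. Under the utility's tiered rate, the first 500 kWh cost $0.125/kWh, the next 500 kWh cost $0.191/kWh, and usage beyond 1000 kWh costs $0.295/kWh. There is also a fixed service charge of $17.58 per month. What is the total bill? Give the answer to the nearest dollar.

$528

Usage = 70.8 kWh/day × 31 days = 2194.8 kWh
First 500 kWh × $0.125 = $62.50
Next 500 kWh × $0.191 = $95.50
Remaining 1194.8 kWh × $0.295 = $352.47
Energy charge = $510.47; + service $17.58 = $528.05 ≈ $528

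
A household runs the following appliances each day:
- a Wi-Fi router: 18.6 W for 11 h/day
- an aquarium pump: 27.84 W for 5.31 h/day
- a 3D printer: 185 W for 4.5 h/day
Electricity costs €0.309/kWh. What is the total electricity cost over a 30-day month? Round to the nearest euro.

€11

Wi-Fi router: 18.6 W × 11 h × 30 d = 6,138 Wh = 6.138 kWh
aquarium pump: 27.84 W × 5.31 h × 30 d = 4,435 Wh = 4.435 kWh
3D printer: 185 W × 4.5 h × 30 d = 24,975 Wh = 24.98 kWh
Total energy = 6.138 + 4.435 + 24.98 = 35.55 kWh
Cost = 35.55 kWh × €0.309 = €10.98 ≈ €11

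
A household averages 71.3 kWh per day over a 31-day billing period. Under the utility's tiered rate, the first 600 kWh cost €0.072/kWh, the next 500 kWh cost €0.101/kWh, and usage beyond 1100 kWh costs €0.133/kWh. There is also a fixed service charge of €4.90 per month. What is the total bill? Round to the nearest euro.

€246

Usage = 71.3 kWh/day × 31 days = 2210.3 kWh
First 600 kWh × €0.072 = €43.20
Next 500 kWh × €0.101 = €50.50
Remaining 1110.3 kWh × €0.133 = €147.67
Energy charge = €241.37; + service €4.90 = €246.27 ≈ €246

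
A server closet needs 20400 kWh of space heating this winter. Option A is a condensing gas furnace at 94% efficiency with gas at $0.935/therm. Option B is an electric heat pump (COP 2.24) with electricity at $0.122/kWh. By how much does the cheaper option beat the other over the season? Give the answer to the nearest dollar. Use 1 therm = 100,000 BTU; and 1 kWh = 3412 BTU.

Heat load = 20400 kWh × 3412 = 69,604,800 BTU
Gas: input = 69,604,800 / 0.94 = 74,047,660 BTU = 740.5 therm → 740.5 × $0.935 = $692.35
Heat pump: 69,604,800 BTU / 3412 = 20,400 kWh heat; / 2.24 = 9,107 kWh in → × $0.122 = $1,111.07
Difference = |$692.35 − $1,111.07| = $418.73 ≈ $419

$419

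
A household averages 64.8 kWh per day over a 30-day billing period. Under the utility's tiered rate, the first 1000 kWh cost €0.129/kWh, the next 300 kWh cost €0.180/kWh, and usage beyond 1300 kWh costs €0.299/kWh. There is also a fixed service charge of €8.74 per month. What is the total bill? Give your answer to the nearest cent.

€384.30

Usage = 64.8 kWh/day × 30 days = 1944 kWh
First 1000 kWh × €0.129 = €129.00
Next 300 kWh × €0.180 = €54.00
Remaining 644 kWh × €0.299 = €192.56
Energy charge = €375.56; + service €8.74 = €384.30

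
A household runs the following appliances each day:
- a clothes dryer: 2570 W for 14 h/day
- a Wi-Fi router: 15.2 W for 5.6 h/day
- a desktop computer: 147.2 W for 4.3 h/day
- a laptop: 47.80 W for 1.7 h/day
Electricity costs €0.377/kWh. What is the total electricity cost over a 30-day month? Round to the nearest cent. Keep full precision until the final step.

€415.97

clothes dryer: 2570 W × 14 h × 30 d = 1,079,400 Wh = 1,079 kWh
Wi-Fi router: 15.2 W × 5.6 h × 30 d = 2,554 Wh = 2.554 kWh
desktop computer: 147.2 W × 4.3 h × 30 d = 18,989 Wh = 18.99 kWh
laptop: 47.80 W × 1.7 h × 30 d = 2,438 Wh = 2.438 kWh
Total energy = 1,079 + 2.554 + 18.99 + 2.438 = 1,103 kWh
Cost = 1,103 kWh × €0.377 = €415.97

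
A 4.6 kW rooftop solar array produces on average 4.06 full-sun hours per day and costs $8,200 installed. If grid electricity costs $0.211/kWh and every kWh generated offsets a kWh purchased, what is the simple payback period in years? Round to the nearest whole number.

6 years

Daily generation = 4.6 kW × 4.06 h = 18.68 kWh
Annual generation = 18.68 × 365 = 6816.7 kWh
Annual savings = 6816.7 × $0.211 = $1,438.33
Payback = $8,200 / $1,438.33 = 5.7 years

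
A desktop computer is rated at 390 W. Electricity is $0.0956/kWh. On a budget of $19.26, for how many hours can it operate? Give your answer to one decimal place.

516.6 h

Energy budget = $19.26 / $0.0956 per kWh = 201.5 kWh = 201,464 Wh
Runtime = 201,464 Wh / 390 W = 516.6 h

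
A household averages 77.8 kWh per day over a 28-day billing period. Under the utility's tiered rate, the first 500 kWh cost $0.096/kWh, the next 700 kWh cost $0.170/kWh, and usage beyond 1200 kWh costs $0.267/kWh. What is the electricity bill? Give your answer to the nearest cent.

$428.23

Usage = 77.8 kWh/day × 28 days = 2178.4 kWh
First 500 kWh × $0.096 = $48.00
Next 700 kWh × $0.170 = $119.00
Remaining 978.4 kWh × $0.267 = $261.23
Total = $428.23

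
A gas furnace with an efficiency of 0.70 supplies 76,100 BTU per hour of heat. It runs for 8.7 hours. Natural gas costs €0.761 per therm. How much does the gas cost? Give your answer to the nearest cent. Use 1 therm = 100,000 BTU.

Heat delivered = 76,100 BTU/h × 8.7 h = 662,070 BTU
Gas input = 662,070 / 0.70 = 945,814 BTU
= 945,814 / 100,000 = 9.458 therm
Cost = 9.458 × €0.761/therm = €7.20

€7.20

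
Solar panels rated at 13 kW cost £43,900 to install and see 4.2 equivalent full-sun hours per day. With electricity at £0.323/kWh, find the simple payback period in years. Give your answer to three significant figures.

Daily generation = 13 kW × 4.2 h = 54.6 kWh
Annual generation = 54.6 × 365 = 19929 kWh
Annual savings = 19929 × £0.323 = £6,437.07
Payback = £43,900 / £6,437.07 = 6.82 years

6.82 years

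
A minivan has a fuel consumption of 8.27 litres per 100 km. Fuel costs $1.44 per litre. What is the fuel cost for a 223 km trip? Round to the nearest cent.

$26.56

Fuel = 8.27 L/100 km × 223 km / 100 = 18.44 L
Cost = 18.44 L × $1.44/L = $26.56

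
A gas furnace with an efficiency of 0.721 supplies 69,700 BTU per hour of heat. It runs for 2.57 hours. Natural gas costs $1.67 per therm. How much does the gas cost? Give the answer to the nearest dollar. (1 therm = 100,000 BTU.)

Heat delivered = 69,700 BTU/h × 2.57 h = 179,129 BTU
Gas input = 179,129 / 0.721 = 248,445 BTU
= 248,445 / 100,000 = 2.484 therm
Cost = 2.484 × $1.67/therm = $4.15 ≈ $4

$4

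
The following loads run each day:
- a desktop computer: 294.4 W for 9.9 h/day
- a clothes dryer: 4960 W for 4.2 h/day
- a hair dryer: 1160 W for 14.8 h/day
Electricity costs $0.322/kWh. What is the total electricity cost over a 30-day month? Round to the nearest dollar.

$395

desktop computer: 294.4 W × 9.9 h × 30 d = 87,437 Wh = 87.44 kWh
clothes dryer: 4960 W × 4.2 h × 30 d = 624,960 Wh = 625 kWh
hair dryer: 1160 W × 14.8 h × 30 d = 515,040 Wh = 515 kWh
Total energy = 87.44 + 625 + 515 = 1,227 kWh
Cost = 1,227 kWh × $0.322 = $395.23 ≈ $395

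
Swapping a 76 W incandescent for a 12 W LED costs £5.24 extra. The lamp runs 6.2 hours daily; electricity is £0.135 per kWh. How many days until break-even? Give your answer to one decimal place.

Power saved = 76 − 12 = 64 W
Daily energy saved = 64 W × 6.2 h = 396.8 Wh = 0.3968 kWh
Daily savings = 0.3968 × £0.135 = £0.0536
Payback = £5.24 / £0.0536 per day = 97.82 days

97.8 days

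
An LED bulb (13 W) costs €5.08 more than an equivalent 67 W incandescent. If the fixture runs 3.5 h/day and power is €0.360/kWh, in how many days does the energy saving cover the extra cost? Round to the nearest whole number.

75 days

Power saved = 67 − 13 = 54 W
Daily energy saved = 54 W × 3.5 h = 189 Wh = 0.189 kWh
Daily savings = 0.189 × €0.360 = €0.0680
Payback = €5.08 / €0.0680 per day = 74.66 days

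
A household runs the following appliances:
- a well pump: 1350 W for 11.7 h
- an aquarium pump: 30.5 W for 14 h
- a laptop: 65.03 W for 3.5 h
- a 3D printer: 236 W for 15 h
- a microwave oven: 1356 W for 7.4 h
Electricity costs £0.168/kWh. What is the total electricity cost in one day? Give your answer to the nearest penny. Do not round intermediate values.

well pump: 1350 W × 11.7 h = 15,795 Wh = 15.79 kWh
aquarium pump: 30.5 W × 14 h = 427 Wh = 0.427 kWh
laptop: 65.03 W × 3.5 h = 228 Wh = 0.2276 kWh
3D printer: 236 W × 15 h = 3,540 Wh = 3.54 kWh
microwave oven: 1356 W × 7.4 h = 10,034 Wh = 10.03 kWh
Total energy = 15.79 + 0.427 + 0.2276 + 3.54 + 10.03 = 30.02 kWh
Cost = 30.02 kWh × £0.168 = £5.04

£5.04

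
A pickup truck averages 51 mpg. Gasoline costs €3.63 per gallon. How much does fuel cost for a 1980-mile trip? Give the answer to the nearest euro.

Fuel = 1980 mi / 51 mpg = 38.82 gal
Cost = 38.82 gal × €3.63/gal = €140.93 ≈ €141

€141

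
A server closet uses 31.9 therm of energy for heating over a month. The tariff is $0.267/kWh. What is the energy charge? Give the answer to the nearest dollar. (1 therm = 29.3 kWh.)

$250

31.9 therm × (29.3 kWh/therm) = 934.7 kWh
Cost = 934.7 kWh × $0.267/kWh = $249.56 ≈ $250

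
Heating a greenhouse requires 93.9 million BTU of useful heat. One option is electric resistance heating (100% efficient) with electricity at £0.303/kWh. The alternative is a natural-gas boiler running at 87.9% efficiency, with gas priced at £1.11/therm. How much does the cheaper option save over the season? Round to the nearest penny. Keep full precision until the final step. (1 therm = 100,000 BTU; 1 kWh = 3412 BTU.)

£7152.95

Heat load = 93.9 × 10⁶ BTU = 93,900,000 BTU
Gas: input = 93,900,000 / 0.879 = 106,825,939 BTU = 1,068 therm → 1,068 × £1.11 = £1,185.77
Electric: 93,900,000 BTU / 3412 = 27,520 kWh → × £0.303 = £8,338.72
Difference = |£1,185.77 − £8,338.72| = £7,152.95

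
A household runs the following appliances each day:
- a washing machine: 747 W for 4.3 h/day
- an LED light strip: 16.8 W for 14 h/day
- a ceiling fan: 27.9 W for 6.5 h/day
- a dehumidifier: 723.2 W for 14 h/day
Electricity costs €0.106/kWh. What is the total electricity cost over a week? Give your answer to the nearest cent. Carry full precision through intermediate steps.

€10.21

washing machine: 747 W × 4.3 h × 7 d = 22,485 Wh = 22.48 kWh
LED light strip: 16.8 W × 14 h × 7 d = 1,646 Wh = 1.646 kWh
ceiling fan: 27.9 W × 6.5 h × 7 d = 1,269 Wh = 1.269 kWh
dehumidifier: 723.2 W × 14 h × 7 d = 70,874 Wh = 70.87 kWh
Total energy = 22.48 + 1.646 + 1.269 + 70.87 = 96.27 kWh
Cost = 96.27 kWh × €0.106 = €10.21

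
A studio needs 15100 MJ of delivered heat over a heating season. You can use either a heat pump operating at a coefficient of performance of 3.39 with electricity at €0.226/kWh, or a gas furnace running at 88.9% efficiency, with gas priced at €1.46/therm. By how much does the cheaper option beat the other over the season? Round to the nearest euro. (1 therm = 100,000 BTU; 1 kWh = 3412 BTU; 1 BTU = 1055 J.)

€45

Heat load = 15100 MJ = 15,100,000,000 J / 1055 = 14,312,796 BTU
Gas: input = 14,312,796 / 0.889 = 16,099,883 BTU = 161 therm → 161 × €1.46 = €235.06
Heat pump: 14,312,796 BTU / 3412 = 4,195 kWh heat; / 3.39 = 1,237 kWh in → × €0.226 = €279.66
Difference = |€235.06 − €279.66| = €44.60 ≈ €45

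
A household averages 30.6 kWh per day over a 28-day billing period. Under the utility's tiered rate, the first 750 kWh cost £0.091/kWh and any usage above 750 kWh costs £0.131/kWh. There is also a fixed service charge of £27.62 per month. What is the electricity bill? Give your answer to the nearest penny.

£109.86

Usage = 30.6 kWh/day × 28 days = 856.8 kWh
First 750 kWh × £0.091 = £68.25
Remaining 106.8 kWh × £0.131 = £13.99
Energy charge = £82.24; + service £27.62 = £109.86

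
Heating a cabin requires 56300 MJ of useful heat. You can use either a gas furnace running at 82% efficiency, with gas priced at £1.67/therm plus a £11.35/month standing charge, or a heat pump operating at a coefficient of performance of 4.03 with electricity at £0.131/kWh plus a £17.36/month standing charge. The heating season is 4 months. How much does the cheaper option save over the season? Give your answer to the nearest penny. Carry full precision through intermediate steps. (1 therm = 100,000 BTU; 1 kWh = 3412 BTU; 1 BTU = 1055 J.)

£554.37

Heat load = 56300 MJ = 56,300,000,000 J / 1055 = 53,364,929 BTU
Gas: input = 53,364,929 / 0.82 = 65,079,182 BTU = 650.8 therm → 650.8 × £1.67 = £1,086.82; + 4 × £11.35 standing = £1,132.22
Heat pump: 53,364,929 BTU / 3412 = 15,640 kWh heat; / 4.03 = 3,881 kWh in → × £0.131 = £508.41; + 4 × £17.36 standing = £577.85
Difference = |£1,132.22 − £577.85| = £554.37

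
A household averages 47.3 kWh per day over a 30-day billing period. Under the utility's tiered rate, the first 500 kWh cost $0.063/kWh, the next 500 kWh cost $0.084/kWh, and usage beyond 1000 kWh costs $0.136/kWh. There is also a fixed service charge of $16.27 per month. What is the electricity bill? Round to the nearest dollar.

Usage = 47.3 kWh/day × 30 days = 1419 kWh
First 500 kWh × $0.063 = $31.50
Next 500 kWh × $0.084 = $42.00
Remaining 419 kWh × $0.136 = $56.98
Energy charge = $130.48; + service $16.27 = $146.75 ≈ $147

$147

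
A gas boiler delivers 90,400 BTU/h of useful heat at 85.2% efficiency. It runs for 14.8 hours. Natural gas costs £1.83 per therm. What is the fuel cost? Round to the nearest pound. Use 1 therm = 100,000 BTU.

Heat delivered = 90,400 BTU/h × 14.8 h = 1,337,920 BTU
Gas input = 1,337,920 / 0.852 = 1,570,329 BTU
= 1,570,329 / 100,000 = 15.7 therm
Cost = 15.7 × £1.83/therm = £28.74 ≈ £29

£29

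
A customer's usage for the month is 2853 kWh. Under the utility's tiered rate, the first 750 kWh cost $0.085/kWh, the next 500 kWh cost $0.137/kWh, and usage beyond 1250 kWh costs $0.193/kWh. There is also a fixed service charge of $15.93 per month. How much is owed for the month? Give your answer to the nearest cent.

First 750 kWh × $0.085 = $63.75
Next 500 kWh × $0.137 = $68.50
Remaining 1603 kWh × $0.193 = $309.38
Energy charge = $441.63; + service $15.93 = $457.56

$457.56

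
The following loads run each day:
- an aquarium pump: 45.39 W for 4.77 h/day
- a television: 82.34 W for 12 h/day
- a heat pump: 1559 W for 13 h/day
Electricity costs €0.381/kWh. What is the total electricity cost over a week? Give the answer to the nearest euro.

€57

aquarium pump: 45.39 W × 4.77 h × 7 d = 1,516 Wh = 1.516 kWh
television: 82.34 W × 12 h × 7 d = 6,917 Wh = 6.917 kWh
heat pump: 1559 W × 13 h × 7 d = 141,869 Wh = 141.9 kWh
Total energy = 1.516 + 6.917 + 141.9 = 150.3 kWh
Cost = 150.3 kWh × €0.381 = €57.26 ≈ €57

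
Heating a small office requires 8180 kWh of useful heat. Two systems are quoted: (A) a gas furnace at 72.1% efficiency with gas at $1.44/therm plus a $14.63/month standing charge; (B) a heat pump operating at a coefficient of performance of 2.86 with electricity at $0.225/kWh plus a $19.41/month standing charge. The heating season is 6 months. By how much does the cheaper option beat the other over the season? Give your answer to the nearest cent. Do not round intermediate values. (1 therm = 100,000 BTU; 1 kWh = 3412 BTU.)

$114.78

Heat load = 8180 kWh × 3412 = 27,910,160 BTU
Gas: input = 27,910,160 / 0.721 = 38,710,347 BTU = 387.1 therm → 387.1 × $1.44 = $557.43; + 6 × $14.63 standing = $645.21
Heat pump: 27,910,160 BTU / 3412 = 8,180 kWh heat; / 2.86 = 2,860 kWh in → × $0.225 = $643.53; + 6 × $19.41 standing = $759.99
Difference = |$645.21 − $759.99| = $114.78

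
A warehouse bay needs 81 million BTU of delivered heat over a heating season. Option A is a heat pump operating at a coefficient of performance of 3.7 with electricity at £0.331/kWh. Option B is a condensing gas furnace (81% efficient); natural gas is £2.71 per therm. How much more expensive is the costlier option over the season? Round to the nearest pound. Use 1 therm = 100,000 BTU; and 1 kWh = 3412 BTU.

Heat load = 81 × 10⁶ BTU = 81,000,000 BTU
Gas: input = 81,000,000 / 0.81 = 100,000,000 BTU = 1,000 therm → 1,000 × £2.71 = £2,710.00
Heat pump: 81,000,000 BTU / 3412 = 23,740 kWh heat; / 3.7 = 6,416 kWh in → × £0.331 = £2,123.74
Difference = |£2,710.00 − £2,123.74| = £586.26 ≈ £586

£586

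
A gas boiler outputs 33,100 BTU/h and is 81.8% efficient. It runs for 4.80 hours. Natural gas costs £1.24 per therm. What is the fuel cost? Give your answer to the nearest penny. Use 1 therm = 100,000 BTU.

Heat delivered = 33,100 BTU/h × 4.80 h = 158,880 BTU
Gas input = 158,880 / 0.818 = 194,230 BTU
= 194,230 / 100,000 = 1.942 therm
Cost = 1.942 × £1.24/therm = £2.41

£2.41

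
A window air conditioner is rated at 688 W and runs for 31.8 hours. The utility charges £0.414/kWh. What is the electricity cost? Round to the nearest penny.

£9.06

Energy = 688 W × 31.8 h = 21,878 Wh = 21.88 kWh
Cost = 21.88 kWh × £0.414/kWh = £9.06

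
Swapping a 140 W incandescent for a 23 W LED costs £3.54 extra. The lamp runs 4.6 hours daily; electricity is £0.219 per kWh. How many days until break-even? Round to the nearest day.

30 days

Power saved = 140 − 23 = 117 W
Daily energy saved = 117 W × 4.6 h = 538.2 Wh = 0.5382 kWh
Daily savings = 0.5382 × £0.219 = £0.1179
Payback = £3.54 / £0.1179 per day = 30.03 days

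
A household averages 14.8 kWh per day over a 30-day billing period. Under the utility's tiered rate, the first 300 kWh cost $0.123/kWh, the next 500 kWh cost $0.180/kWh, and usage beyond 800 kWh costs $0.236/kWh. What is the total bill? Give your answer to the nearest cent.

$62.82

Usage = 14.8 kWh/day × 30 days = 444 kWh
First 300 kWh × $0.123 = $36.90
Next 144 kWh × $0.180 = $25.92
Remaining tier: 0 kWh (not reached)
Total = $62.82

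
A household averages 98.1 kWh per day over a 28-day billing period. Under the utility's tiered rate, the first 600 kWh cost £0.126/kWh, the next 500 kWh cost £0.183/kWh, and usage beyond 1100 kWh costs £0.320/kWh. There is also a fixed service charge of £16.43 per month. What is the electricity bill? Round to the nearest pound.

£711

Usage = 98.1 kWh/day × 28 days = 2746.8 kWh
First 600 kWh × £0.126 = £75.60
Next 500 kWh × £0.183 = £91.50
Remaining 1646.8 kWh × £0.320 = £526.98
Energy charge = £694.08; + service £16.43 = £710.51 ≈ £711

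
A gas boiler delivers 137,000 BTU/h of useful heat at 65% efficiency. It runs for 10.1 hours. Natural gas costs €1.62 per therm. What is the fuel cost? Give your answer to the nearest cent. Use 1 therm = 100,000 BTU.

Heat delivered = 137,000 BTU/h × 10.1 h = 1,383,700 BTU
Gas input = 1,383,700 / 0.65 = 2,128,769 BTU
= 2,128,769 / 100,000 = 21.29 therm
Cost = 21.29 × €1.62/therm = €34.49

€34.49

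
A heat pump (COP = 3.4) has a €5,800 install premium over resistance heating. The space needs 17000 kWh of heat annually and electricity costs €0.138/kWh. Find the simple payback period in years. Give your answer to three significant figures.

3.50 years

Resistance: 17000 kWh × €0.138 = €2,346.00/yr
Heat pump: 17000 / 3.4 = 5000 kWh in → × €0.138 = €690.00/yr
Annual savings = €1,656.00
Payback = €5,800 / €1,656.00 = 3.5 years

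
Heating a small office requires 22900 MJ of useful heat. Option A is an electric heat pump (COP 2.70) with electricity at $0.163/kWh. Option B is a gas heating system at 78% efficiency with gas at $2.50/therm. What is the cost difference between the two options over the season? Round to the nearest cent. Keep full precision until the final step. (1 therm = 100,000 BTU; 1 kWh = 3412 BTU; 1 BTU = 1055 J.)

Heat load = 22900 MJ = 22,900,000,000 J / 1055 = 21,706,161 BTU
Gas: input = 21,706,161 / 0.78 = 27,828,412 BTU = 278.3 therm → 278.3 × $2.50 = $695.71
Heat pump: 21,706,161 BTU / 3412 = 6,362 kWh heat; / 2.70 = 2,356 kWh in → × $0.163 = $384.06
Difference = |$695.71 − $384.06| = $311.65

$311.65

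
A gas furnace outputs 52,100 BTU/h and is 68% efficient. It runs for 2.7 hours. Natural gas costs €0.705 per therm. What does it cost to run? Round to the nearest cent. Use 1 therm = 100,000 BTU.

€1.46

Heat delivered = 52,100 BTU/h × 2.7 h = 140,670 BTU
Gas input = 140,670 / 0.68 = 206,868 BTU
= 206,868 / 100,000 = 2.069 therm
Cost = 2.069 × €0.705/therm = €1.46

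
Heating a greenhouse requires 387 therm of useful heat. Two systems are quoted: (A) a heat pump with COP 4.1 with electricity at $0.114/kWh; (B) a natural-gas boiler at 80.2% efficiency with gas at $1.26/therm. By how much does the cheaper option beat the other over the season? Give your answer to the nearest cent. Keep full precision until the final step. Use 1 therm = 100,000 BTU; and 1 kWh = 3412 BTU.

$292.63

Heat load = 387 therm × 100,000 = 38,700,000 BTU
Gas: input = 38,700,000 / 0.802 = 48,254,364 BTU = 482.5 therm → 482.5 × $1.26 = $608.00
Heat pump: 38,700,000 BTU / 3412 = 11,340 kWh heat; / 4.1 = 2,766 kWh in → × $0.114 = $315.37
Difference = |$608.00 − $315.37| = $292.63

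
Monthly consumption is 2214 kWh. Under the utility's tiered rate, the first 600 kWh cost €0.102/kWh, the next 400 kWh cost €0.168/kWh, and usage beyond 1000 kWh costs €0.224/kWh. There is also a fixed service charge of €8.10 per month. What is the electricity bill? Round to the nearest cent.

First 600 kWh × €0.102 = €61.20
Next 400 kWh × €0.168 = €67.20
Remaining 1214 kWh × €0.224 = €271.94
Energy charge = €400.34; + service €8.10 = €408.44

€408.44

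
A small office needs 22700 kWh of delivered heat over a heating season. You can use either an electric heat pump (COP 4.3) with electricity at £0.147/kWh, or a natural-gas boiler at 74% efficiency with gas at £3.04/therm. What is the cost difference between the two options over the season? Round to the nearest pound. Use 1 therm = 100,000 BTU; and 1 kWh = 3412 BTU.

£2406

Heat load = 22700 kWh × 3412 = 77,452,400 BTU
Gas: input = 77,452,400 / 0.74 = 104,665,405 BTU = 1,047 therm → 1,047 × £3.04 = £3,181.83
Heat pump: 77,452,400 BTU / 3412 = 22,700 kWh heat; / 4.3 = 5,279 kWh in → × £0.147 = £776.02
Difference = |£3,181.83 − £776.02| = £2,405.81 ≈ £2406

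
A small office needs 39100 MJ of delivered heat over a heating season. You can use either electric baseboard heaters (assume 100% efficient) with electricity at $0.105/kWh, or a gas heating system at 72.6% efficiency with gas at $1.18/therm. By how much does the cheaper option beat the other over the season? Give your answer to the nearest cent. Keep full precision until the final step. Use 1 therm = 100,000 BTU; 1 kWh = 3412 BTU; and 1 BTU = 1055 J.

Heat load = 39100 MJ = 39,100,000,000 J / 1055 = 37,061,611 BTU
Gas: input = 37,061,611 / 0.726 = 51,049,051 BTU = 510.5 therm → 510.5 × $1.18 = $602.38
Electric: 37,061,611 BTU / 3412 = 10,860 kWh → × $0.105 = $1,140.52
Difference = |$602.38 − $1,140.52| = $538.15

$538.15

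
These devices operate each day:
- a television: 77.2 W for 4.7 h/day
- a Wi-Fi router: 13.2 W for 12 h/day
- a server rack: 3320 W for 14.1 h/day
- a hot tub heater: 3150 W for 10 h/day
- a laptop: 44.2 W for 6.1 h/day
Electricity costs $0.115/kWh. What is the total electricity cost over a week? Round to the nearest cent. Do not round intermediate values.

television: 77.2 W × 4.7 h × 7 d = 2,540 Wh = 2.54 kWh
Wi-Fi router: 13.2 W × 12 h × 7 d = 1,109 Wh = 1.109 kWh
server rack: 3320 W × 14.1 h × 7 d = 327,684 Wh = 327.7 kWh
hot tub heater: 3150 W × 10 h × 7 d = 220,500 Wh = 220.5 kWh
laptop: 44.2 W × 6.1 h × 7 d = 1,887 Wh = 1.887 kWh
Total energy = 2.54 + 1.109 + 327.7 + 220.5 + 1.887 = 553.7 kWh
Cost = 553.7 kWh × $0.115 = $63.68

$63.68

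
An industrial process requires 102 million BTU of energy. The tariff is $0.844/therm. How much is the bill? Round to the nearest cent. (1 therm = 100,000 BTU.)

102 million BTU × (10 therm/million BTU) = 1,020 therm
Cost = 1,020 therm × $0.844/therm = $860.88

$860.88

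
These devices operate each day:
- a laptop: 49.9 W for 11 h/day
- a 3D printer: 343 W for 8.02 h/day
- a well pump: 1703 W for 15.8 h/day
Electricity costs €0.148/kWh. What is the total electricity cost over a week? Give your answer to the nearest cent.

laptop: 49.9 W × 11 h × 7 d = 3,842 Wh = 3.842 kWh
3D printer: 343 W × 8.02 h × 7 d = 19,256 Wh = 19.26 kWh
well pump: 1703 W × 15.8 h × 7 d = 188,352 Wh = 188.4 kWh
Total energy = 3.842 + 19.26 + 188.4 = 211.5 kWh
Cost = 211.5 kWh × €0.148 = €31.29

€31.29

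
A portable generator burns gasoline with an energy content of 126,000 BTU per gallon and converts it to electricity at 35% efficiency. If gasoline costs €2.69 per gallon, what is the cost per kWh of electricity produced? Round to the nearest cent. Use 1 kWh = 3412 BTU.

€0.21

Electrical output per gallon = 126,000 BTU × 0.35 / 3412 BTU/kWh = 12.92 kWh
Cost per kWh = €2.69 / 12.92 kWh = €0.208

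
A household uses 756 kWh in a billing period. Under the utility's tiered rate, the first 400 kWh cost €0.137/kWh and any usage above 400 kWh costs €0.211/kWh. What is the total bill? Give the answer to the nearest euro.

€130

First 400 kWh × €0.137 = €54.80
Remaining 356 kWh × €0.211 = €75.12
Total = €129.92 ≈ €130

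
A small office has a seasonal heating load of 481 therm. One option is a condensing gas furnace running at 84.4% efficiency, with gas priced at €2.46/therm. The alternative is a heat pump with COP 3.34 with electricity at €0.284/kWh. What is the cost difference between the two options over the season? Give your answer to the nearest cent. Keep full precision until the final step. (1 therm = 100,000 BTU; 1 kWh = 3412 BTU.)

Heat load = 481 therm × 100,000 = 48,100,000 BTU
Gas: input = 48,100,000 / 0.844 = 56,990,521 BTU = 569.9 therm → 569.9 × €2.46 = €1,401.97
Heat pump: 48,100,000 BTU / 3412 = 14,100 kWh heat; / 3.34 = 4,221 kWh in → × €0.284 = €1,198.69
Difference = |€1,401.97 − €1,198.69| = €203.27

€203.27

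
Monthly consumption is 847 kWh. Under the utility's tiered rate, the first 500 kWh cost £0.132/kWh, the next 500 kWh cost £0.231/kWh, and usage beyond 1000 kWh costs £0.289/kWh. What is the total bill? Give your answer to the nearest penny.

First 500 kWh × £0.132 = £66.00
Next 347 kWh × £0.231 = £80.16
Remaining tier: 0 kWh (not reached)
Total = £146.16

£146.16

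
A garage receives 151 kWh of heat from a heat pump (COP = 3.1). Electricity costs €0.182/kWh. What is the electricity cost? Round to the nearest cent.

Electrical input = 151 kWh / 3.1 = 48.71 kWh
Cost = 48.71 × €0.182/kWh = €8.87

€8.87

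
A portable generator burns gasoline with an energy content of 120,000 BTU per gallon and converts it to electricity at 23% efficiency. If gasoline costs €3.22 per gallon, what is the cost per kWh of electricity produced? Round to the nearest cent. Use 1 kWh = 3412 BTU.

€0.40

Electrical output per gallon = 120,000 BTU × 0.23 / 3412 BTU/kWh = 8.089 kWh
Cost per kWh = €3.22 / 8.089 kWh = €0.398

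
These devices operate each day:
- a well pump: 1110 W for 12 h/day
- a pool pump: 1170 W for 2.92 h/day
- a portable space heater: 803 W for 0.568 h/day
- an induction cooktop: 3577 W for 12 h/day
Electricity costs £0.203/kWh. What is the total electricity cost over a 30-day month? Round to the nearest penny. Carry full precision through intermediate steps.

well pump: 1110 W × 12 h × 30 d = 399,600 Wh = 399.6 kWh
pool pump: 1170 W × 2.92 h × 30 d = 102,492 Wh = 102.5 kWh
portable space heater: 803 W × 0.568 h × 30 d = 13,683 Wh = 13.68 kWh
induction cooktop: 3577 W × 12 h × 30 d = 1,287,720 Wh = 1,288 kWh
Total energy = 399.6 + 102.5 + 13.68 + 1,288 = 1,803 kWh
Cost = 1,803 kWh × £0.203 = £366.11

£366.11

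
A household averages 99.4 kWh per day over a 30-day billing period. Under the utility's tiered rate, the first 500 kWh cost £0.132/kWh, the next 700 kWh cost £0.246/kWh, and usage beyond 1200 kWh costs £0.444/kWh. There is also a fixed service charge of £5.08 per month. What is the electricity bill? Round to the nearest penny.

£1034.49

Usage = 99.4 kWh/day × 30 days = 2982 kWh
First 500 kWh × £0.132 = £66.00
Next 700 kWh × £0.246 = £172.20
Remaining 1782 kWh × £0.444 = £791.21
Energy charge = £1,029.41; + service £5.08 = £1,034.49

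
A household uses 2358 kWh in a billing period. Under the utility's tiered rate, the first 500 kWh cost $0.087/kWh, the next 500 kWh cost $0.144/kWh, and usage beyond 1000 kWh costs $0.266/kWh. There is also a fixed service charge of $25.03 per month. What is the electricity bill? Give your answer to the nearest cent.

First 500 kWh × $0.087 = $43.50
Next 500 kWh × $0.144 = $72.00
Remaining 1358 kWh × $0.266 = $361.23
Energy charge = $476.73; + service $25.03 = $501.76

$501.76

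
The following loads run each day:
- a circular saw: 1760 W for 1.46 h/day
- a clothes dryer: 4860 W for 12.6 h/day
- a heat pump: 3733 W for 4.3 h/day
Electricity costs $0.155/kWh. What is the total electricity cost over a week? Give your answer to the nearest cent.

$86.65

circular saw: 1760 W × 1.46 h × 7 d = 17,987 Wh = 17.99 kWh
clothes dryer: 4860 W × 12.6 h × 7 d = 428,652 Wh = 428.7 kWh
heat pump: 3733 W × 4.3 h × 7 d = 112,363 Wh = 112.4 kWh
Total energy = 17.99 + 428.7 + 112.4 = 559 kWh
Cost = 559 kWh × $0.155 = $86.65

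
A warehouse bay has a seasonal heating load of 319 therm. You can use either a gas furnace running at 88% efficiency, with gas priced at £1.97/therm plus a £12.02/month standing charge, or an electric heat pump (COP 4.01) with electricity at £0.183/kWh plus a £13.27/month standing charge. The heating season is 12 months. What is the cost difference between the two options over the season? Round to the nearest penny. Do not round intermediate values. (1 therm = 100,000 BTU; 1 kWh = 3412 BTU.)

£272.46

Heat load = 319 therm × 100,000 = 31,900,000 BTU
Gas: input = 31,900,000 / 0.88 = 36,250,000 BTU = 362.5 therm → 362.5 × £1.97 = £714.12; + 12 × £12.02 standing = £858.37
Heat pump: 31,900,000 BTU / 3412 = 9,349 kWh heat; / 4.01 = 2,332 kWh in → × £0.183 = £426.67; + 12 × £13.27 standing = £585.91
Difference = |£858.37 − £585.91| = £272.46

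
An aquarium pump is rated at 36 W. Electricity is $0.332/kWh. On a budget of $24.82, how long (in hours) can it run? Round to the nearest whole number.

Energy budget = $24.82 / $0.332 per kWh = 74.76 kWh = 74,759 Wh
Runtime = 74,759 Wh / 36 W = 2,077 h

2077 h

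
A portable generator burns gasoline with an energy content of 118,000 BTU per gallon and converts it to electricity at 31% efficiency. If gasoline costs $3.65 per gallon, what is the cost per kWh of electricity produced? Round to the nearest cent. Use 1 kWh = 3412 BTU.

Electrical output per gallon = 118,000 BTU × 0.31 / 3412 BTU/kWh = 10.72 kWh
Cost per kWh = $3.65 / 10.72 kWh = $0.340

$0.34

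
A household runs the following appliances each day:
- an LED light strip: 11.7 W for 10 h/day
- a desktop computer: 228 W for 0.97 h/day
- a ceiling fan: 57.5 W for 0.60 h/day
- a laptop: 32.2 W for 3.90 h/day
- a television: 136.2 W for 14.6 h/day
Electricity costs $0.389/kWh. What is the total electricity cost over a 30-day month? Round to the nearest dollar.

LED light strip: 11.7 W × 10 h × 30 d = 3,510 Wh = 3.51 kWh
desktop computer: 228 W × 0.97 h × 30 d = 6,635 Wh = 6.635 kWh
ceiling fan: 57.5 W × 0.60 h × 30 d = 1,035 Wh = 1.035 kWh
laptop: 32.2 W × 3.90 h × 30 d = 3,767 Wh = 3.767 kWh
television: 136.2 W × 14.6 h × 30 d = 59,656 Wh = 59.66 kWh
Total energy = 3.51 + 6.635 + 1.035 + 3.767 + 59.66 = 74.6 kWh
Cost = 74.6 kWh × $0.389 = $29.02 ≈ $29

$29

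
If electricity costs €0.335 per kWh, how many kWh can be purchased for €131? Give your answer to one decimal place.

391.0 kWh

€131 / €0.335 per kWh = 391 kWh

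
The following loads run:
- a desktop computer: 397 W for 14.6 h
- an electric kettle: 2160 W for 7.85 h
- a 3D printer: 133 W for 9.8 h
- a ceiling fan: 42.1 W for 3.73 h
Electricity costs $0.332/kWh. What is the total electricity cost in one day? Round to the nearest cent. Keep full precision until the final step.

$8.04

desktop computer: 397 W × 14.6 h = 5,796 Wh = 5.796 kWh
electric kettle: 2160 W × 7.85 h = 16,956 Wh = 16.96 kWh
3D printer: 133 W × 9.8 h = 1,303 Wh = 1.303 kWh
ceiling fan: 42.1 W × 3.73 h = 157 Wh = 0.157 kWh
Total energy = 5.796 + 16.96 + 1.303 + 0.157 = 24.21 kWh
Cost = 24.21 kWh × $0.332 = $8.04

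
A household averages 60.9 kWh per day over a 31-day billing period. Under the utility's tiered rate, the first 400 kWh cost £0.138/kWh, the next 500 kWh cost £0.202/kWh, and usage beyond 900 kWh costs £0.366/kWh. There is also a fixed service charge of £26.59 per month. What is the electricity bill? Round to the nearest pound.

Usage = 60.9 kWh/day × 31 days = 1887.9 kWh
First 400 kWh × £0.138 = £55.20
Next 500 kWh × £0.202 = £101.00
Remaining 987.9 kWh × £0.366 = £361.57
Energy charge = £517.77; + service £26.59 = £544.36 ≈ £544

£544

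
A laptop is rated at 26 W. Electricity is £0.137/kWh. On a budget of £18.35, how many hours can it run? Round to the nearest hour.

Energy budget = £18.35 / £0.137 per kWh = 133.9 kWh = 133,942 Wh
Runtime = 133,942 Wh / 26 W = 5,152 h

5152 h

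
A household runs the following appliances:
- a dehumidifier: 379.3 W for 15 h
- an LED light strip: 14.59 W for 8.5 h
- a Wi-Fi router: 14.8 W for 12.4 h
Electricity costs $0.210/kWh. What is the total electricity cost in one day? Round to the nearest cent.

$1.26

dehumidifier: 379.3 W × 15 h = 5,690 Wh = 5.689 kWh
LED light strip: 14.59 W × 8.5 h = 124 Wh = 0.124 kWh
Wi-Fi router: 14.8 W × 12.4 h = 184 Wh = 0.1835 kWh
Total energy = 5.689 + 0.124 + 0.1835 = 5.997 kWh
Cost = 5.997 kWh × $0.210 = $1.26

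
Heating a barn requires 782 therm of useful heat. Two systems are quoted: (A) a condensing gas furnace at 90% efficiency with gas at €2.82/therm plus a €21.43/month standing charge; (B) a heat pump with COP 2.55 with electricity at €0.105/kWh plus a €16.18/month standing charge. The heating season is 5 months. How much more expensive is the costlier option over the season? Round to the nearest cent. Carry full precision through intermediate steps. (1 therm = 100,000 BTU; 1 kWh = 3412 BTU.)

Heat load = 782 therm × 100,000 = 78,200,000 BTU
Gas: input = 78,200,000 / 0.90 = 86,888,889 BTU = 868.9 therm → 868.9 × €2.82 = €2,450.27; + 5 × €21.43 standing = €2,557.42
Heat pump: 78,200,000 BTU / 3412 = 22,920 kWh heat; / 2.55 = 8,988 kWh in → × €0.105 = €943.73; + 5 × €16.18 standing = €1,024.63
Difference = |€2,557.42 − €1,024.63| = €1,532.79

€1532.79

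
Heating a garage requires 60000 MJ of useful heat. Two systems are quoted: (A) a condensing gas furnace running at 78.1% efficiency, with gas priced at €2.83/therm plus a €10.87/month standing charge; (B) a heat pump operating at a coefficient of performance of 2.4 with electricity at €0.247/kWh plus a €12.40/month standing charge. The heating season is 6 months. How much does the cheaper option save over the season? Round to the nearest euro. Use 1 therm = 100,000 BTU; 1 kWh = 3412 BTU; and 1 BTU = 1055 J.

€336

Heat load = 60000 MJ = 60,000,000,000 J / 1055 = 56,872,038 BTU
Gas: input = 56,872,038 / 0.781 = 72,819,511 BTU = 728.2 therm → 728.2 × €2.83 = €2,060.79; + 6 × €10.87 standing = €2,126.01
Heat pump: 56,872,038 BTU / 3412 = 16,670 kWh heat; / 2.4 = 6,945 kWh in → × €0.247 = €1,715.44; + 6 × €12.40 standing = €1,789.84
Difference = |€2,126.01 − €1,789.84| = €336.17 ≈ €336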